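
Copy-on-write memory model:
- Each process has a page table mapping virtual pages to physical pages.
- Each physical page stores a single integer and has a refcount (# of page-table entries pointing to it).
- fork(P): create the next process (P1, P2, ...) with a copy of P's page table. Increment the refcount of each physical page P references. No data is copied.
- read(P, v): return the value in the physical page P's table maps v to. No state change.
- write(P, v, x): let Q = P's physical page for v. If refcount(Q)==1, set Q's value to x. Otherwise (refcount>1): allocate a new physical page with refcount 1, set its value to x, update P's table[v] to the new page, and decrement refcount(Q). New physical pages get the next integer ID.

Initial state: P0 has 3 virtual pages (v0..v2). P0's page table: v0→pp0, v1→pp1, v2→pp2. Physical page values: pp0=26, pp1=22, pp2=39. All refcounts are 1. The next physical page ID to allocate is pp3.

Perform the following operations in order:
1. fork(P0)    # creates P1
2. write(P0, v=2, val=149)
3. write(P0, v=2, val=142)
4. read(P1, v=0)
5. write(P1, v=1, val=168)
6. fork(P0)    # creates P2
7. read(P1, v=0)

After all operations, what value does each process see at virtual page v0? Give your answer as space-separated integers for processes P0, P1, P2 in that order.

Answer: 26 26 26

Derivation:
Op 1: fork(P0) -> P1. 3 ppages; refcounts: pp0:2 pp1:2 pp2:2
Op 2: write(P0, v2, 149). refcount(pp2)=2>1 -> COPY to pp3. 4 ppages; refcounts: pp0:2 pp1:2 pp2:1 pp3:1
Op 3: write(P0, v2, 142). refcount(pp3)=1 -> write in place. 4 ppages; refcounts: pp0:2 pp1:2 pp2:1 pp3:1
Op 4: read(P1, v0) -> 26. No state change.
Op 5: write(P1, v1, 168). refcount(pp1)=2>1 -> COPY to pp4. 5 ppages; refcounts: pp0:2 pp1:1 pp2:1 pp3:1 pp4:1
Op 6: fork(P0) -> P2. 5 ppages; refcounts: pp0:3 pp1:2 pp2:1 pp3:2 pp4:1
Op 7: read(P1, v0) -> 26. No state change.
P0: v0 -> pp0 = 26
P1: v0 -> pp0 = 26
P2: v0 -> pp0 = 26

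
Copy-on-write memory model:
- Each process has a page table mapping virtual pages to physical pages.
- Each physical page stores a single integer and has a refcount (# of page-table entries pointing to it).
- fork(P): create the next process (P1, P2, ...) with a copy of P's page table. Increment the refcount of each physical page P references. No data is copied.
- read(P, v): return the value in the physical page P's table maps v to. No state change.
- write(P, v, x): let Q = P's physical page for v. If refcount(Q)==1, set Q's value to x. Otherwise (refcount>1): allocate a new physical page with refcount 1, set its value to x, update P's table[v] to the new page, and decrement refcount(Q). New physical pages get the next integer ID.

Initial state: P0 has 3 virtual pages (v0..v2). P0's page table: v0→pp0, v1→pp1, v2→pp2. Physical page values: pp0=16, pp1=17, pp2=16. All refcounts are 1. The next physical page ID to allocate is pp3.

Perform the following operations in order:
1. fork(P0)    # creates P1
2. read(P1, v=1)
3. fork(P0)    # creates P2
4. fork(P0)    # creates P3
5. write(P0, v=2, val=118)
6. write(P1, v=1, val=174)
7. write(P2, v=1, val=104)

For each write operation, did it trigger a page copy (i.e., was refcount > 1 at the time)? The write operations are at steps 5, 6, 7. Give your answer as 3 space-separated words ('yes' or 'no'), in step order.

Op 1: fork(P0) -> P1. 3 ppages; refcounts: pp0:2 pp1:2 pp2:2
Op 2: read(P1, v1) -> 17. No state change.
Op 3: fork(P0) -> P2. 3 ppages; refcounts: pp0:3 pp1:3 pp2:3
Op 4: fork(P0) -> P3. 3 ppages; refcounts: pp0:4 pp1:4 pp2:4
Op 5: write(P0, v2, 118). refcount(pp2)=4>1 -> COPY to pp3. 4 ppages; refcounts: pp0:4 pp1:4 pp2:3 pp3:1
Op 6: write(P1, v1, 174). refcount(pp1)=4>1 -> COPY to pp4. 5 ppages; refcounts: pp0:4 pp1:3 pp2:3 pp3:1 pp4:1
Op 7: write(P2, v1, 104). refcount(pp1)=3>1 -> COPY to pp5. 6 ppages; refcounts: pp0:4 pp1:2 pp2:3 pp3:1 pp4:1 pp5:1

yes yes yes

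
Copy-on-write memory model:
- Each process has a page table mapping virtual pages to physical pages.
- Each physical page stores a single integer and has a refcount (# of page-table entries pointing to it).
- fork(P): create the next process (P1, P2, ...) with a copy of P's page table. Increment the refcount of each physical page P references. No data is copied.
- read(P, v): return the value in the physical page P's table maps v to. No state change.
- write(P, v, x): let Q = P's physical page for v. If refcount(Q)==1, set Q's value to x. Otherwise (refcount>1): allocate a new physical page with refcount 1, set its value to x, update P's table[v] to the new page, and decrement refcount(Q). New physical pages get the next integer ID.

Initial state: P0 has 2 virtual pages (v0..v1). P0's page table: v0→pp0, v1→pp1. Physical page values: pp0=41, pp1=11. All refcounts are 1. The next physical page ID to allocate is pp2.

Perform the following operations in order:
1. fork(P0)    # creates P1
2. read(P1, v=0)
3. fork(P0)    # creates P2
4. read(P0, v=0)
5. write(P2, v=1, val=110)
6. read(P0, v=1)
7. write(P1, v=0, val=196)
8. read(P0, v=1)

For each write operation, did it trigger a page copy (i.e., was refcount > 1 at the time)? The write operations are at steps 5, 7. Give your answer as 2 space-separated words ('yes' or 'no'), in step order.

Op 1: fork(P0) -> P1. 2 ppages; refcounts: pp0:2 pp1:2
Op 2: read(P1, v0) -> 41. No state change.
Op 3: fork(P0) -> P2. 2 ppages; refcounts: pp0:3 pp1:3
Op 4: read(P0, v0) -> 41. No state change.
Op 5: write(P2, v1, 110). refcount(pp1)=3>1 -> COPY to pp2. 3 ppages; refcounts: pp0:3 pp1:2 pp2:1
Op 6: read(P0, v1) -> 11. No state change.
Op 7: write(P1, v0, 196). refcount(pp0)=3>1 -> COPY to pp3. 4 ppages; refcounts: pp0:2 pp1:2 pp2:1 pp3:1
Op 8: read(P0, v1) -> 11. No state change.

yes yes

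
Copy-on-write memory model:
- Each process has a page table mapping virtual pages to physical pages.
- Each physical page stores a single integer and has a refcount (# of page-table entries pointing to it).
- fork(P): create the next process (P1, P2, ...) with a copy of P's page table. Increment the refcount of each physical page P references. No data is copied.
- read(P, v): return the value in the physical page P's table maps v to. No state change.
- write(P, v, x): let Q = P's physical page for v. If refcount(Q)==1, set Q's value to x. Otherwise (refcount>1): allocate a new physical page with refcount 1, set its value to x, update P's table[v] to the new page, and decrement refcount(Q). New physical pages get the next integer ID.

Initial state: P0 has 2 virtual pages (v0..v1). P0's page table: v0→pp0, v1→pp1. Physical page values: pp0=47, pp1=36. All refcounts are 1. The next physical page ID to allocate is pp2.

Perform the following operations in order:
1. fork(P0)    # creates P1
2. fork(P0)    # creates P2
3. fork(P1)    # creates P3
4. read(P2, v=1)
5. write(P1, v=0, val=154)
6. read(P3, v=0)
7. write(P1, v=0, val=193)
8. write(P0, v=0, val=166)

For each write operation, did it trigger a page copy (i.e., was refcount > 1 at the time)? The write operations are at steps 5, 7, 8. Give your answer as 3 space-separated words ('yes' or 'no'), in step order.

Op 1: fork(P0) -> P1. 2 ppages; refcounts: pp0:2 pp1:2
Op 2: fork(P0) -> P2. 2 ppages; refcounts: pp0:3 pp1:3
Op 3: fork(P1) -> P3. 2 ppages; refcounts: pp0:4 pp1:4
Op 4: read(P2, v1) -> 36. No state change.
Op 5: write(P1, v0, 154). refcount(pp0)=4>1 -> COPY to pp2. 3 ppages; refcounts: pp0:3 pp1:4 pp2:1
Op 6: read(P3, v0) -> 47. No state change.
Op 7: write(P1, v0, 193). refcount(pp2)=1 -> write in place. 3 ppages; refcounts: pp0:3 pp1:4 pp2:1
Op 8: write(P0, v0, 166). refcount(pp0)=3>1 -> COPY to pp3. 4 ppages; refcounts: pp0:2 pp1:4 pp2:1 pp3:1

yes no yes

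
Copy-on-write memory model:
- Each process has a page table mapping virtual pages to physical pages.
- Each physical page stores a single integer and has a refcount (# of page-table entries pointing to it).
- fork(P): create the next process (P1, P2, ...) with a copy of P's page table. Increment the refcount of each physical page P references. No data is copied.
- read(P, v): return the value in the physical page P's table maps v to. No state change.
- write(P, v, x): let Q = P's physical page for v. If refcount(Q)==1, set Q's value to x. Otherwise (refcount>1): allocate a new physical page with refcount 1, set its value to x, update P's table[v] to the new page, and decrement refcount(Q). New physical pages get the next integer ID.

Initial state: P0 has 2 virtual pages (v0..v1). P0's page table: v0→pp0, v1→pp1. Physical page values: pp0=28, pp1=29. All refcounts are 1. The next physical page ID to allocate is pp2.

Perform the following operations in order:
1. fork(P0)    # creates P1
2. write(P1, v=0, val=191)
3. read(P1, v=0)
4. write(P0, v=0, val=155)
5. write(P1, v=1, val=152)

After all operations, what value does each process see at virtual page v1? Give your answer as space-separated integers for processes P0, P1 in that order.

Answer: 29 152

Derivation:
Op 1: fork(P0) -> P1. 2 ppages; refcounts: pp0:2 pp1:2
Op 2: write(P1, v0, 191). refcount(pp0)=2>1 -> COPY to pp2. 3 ppages; refcounts: pp0:1 pp1:2 pp2:1
Op 3: read(P1, v0) -> 191. No state change.
Op 4: write(P0, v0, 155). refcount(pp0)=1 -> write in place. 3 ppages; refcounts: pp0:1 pp1:2 pp2:1
Op 5: write(P1, v1, 152). refcount(pp1)=2>1 -> COPY to pp3. 4 ppages; refcounts: pp0:1 pp1:1 pp2:1 pp3:1
P0: v1 -> pp1 = 29
P1: v1 -> pp3 = 152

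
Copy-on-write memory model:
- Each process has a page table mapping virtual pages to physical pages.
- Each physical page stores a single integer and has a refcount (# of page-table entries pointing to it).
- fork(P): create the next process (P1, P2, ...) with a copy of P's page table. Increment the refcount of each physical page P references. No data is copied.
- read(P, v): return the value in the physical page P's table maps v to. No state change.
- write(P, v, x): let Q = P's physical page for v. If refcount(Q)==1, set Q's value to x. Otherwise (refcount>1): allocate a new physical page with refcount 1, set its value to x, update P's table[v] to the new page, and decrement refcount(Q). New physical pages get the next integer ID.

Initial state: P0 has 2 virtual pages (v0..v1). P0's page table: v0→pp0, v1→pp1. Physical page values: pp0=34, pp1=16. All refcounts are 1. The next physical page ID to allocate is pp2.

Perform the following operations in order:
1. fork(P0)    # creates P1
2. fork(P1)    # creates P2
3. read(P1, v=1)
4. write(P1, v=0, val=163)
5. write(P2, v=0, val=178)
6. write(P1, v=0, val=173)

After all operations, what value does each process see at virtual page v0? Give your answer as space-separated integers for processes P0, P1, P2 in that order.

Op 1: fork(P0) -> P1. 2 ppages; refcounts: pp0:2 pp1:2
Op 2: fork(P1) -> P2. 2 ppages; refcounts: pp0:3 pp1:3
Op 3: read(P1, v1) -> 16. No state change.
Op 4: write(P1, v0, 163). refcount(pp0)=3>1 -> COPY to pp2. 3 ppages; refcounts: pp0:2 pp1:3 pp2:1
Op 5: write(P2, v0, 178). refcount(pp0)=2>1 -> COPY to pp3. 4 ppages; refcounts: pp0:1 pp1:3 pp2:1 pp3:1
Op 6: write(P1, v0, 173). refcount(pp2)=1 -> write in place. 4 ppages; refcounts: pp0:1 pp1:3 pp2:1 pp3:1
P0: v0 -> pp0 = 34
P1: v0 -> pp2 = 173
P2: v0 -> pp3 = 178

Answer: 34 173 178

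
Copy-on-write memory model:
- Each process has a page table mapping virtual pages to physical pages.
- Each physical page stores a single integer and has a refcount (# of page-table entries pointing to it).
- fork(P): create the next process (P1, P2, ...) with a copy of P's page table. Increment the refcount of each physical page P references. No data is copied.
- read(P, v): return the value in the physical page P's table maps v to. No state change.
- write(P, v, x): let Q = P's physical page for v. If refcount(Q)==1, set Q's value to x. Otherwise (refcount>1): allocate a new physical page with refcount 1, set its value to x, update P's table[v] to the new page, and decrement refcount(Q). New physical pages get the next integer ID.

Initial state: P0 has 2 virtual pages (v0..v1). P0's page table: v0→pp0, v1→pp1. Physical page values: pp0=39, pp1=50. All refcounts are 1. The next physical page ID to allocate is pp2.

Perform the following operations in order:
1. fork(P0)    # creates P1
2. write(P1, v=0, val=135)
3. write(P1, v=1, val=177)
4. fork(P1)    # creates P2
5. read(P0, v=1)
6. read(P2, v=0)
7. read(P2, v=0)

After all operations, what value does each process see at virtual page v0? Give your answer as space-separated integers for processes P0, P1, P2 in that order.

Op 1: fork(P0) -> P1. 2 ppages; refcounts: pp0:2 pp1:2
Op 2: write(P1, v0, 135). refcount(pp0)=2>1 -> COPY to pp2. 3 ppages; refcounts: pp0:1 pp1:2 pp2:1
Op 3: write(P1, v1, 177). refcount(pp1)=2>1 -> COPY to pp3. 4 ppages; refcounts: pp0:1 pp1:1 pp2:1 pp3:1
Op 4: fork(P1) -> P2. 4 ppages; refcounts: pp0:1 pp1:1 pp2:2 pp3:2
Op 5: read(P0, v1) -> 50. No state change.
Op 6: read(P2, v0) -> 135. No state change.
Op 7: read(P2, v0) -> 135. No state change.
P0: v0 -> pp0 = 39
P1: v0 -> pp2 = 135
P2: v0 -> pp2 = 135

Answer: 39 135 135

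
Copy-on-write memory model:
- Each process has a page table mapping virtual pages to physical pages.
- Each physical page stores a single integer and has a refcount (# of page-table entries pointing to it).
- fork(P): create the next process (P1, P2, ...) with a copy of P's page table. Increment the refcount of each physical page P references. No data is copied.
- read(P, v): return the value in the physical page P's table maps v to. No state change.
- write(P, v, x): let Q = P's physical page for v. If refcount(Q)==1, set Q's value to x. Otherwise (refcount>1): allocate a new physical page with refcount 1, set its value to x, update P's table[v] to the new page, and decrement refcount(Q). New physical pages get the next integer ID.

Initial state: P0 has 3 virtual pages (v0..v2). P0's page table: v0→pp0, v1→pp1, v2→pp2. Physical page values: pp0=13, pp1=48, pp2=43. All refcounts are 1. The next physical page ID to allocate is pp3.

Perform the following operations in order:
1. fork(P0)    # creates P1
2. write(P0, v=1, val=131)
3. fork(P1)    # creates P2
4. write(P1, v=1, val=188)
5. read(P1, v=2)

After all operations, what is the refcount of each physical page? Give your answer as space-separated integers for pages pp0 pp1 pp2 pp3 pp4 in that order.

Answer: 3 1 3 1 1

Derivation:
Op 1: fork(P0) -> P1. 3 ppages; refcounts: pp0:2 pp1:2 pp2:2
Op 2: write(P0, v1, 131). refcount(pp1)=2>1 -> COPY to pp3. 4 ppages; refcounts: pp0:2 pp1:1 pp2:2 pp3:1
Op 3: fork(P1) -> P2. 4 ppages; refcounts: pp0:3 pp1:2 pp2:3 pp3:1
Op 4: write(P1, v1, 188). refcount(pp1)=2>1 -> COPY to pp4. 5 ppages; refcounts: pp0:3 pp1:1 pp2:3 pp3:1 pp4:1
Op 5: read(P1, v2) -> 43. No state change.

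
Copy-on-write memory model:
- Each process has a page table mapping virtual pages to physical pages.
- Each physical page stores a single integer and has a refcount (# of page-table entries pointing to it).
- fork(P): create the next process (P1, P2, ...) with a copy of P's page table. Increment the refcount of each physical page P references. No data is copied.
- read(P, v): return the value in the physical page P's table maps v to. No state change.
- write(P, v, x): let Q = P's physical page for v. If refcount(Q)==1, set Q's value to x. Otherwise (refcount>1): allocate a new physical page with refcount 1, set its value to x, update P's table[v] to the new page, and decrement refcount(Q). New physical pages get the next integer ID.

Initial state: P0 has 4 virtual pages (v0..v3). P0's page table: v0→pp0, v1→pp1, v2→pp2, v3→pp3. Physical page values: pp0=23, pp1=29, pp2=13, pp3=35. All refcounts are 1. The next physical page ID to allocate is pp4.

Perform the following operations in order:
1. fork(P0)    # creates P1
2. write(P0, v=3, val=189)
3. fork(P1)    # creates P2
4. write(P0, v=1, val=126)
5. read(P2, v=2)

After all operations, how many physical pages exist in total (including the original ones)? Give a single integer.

Answer: 6

Derivation:
Op 1: fork(P0) -> P1. 4 ppages; refcounts: pp0:2 pp1:2 pp2:2 pp3:2
Op 2: write(P0, v3, 189). refcount(pp3)=2>1 -> COPY to pp4. 5 ppages; refcounts: pp0:2 pp1:2 pp2:2 pp3:1 pp4:1
Op 3: fork(P1) -> P2. 5 ppages; refcounts: pp0:3 pp1:3 pp2:3 pp3:2 pp4:1
Op 4: write(P0, v1, 126). refcount(pp1)=3>1 -> COPY to pp5. 6 ppages; refcounts: pp0:3 pp1:2 pp2:3 pp3:2 pp4:1 pp5:1
Op 5: read(P2, v2) -> 13. No state change.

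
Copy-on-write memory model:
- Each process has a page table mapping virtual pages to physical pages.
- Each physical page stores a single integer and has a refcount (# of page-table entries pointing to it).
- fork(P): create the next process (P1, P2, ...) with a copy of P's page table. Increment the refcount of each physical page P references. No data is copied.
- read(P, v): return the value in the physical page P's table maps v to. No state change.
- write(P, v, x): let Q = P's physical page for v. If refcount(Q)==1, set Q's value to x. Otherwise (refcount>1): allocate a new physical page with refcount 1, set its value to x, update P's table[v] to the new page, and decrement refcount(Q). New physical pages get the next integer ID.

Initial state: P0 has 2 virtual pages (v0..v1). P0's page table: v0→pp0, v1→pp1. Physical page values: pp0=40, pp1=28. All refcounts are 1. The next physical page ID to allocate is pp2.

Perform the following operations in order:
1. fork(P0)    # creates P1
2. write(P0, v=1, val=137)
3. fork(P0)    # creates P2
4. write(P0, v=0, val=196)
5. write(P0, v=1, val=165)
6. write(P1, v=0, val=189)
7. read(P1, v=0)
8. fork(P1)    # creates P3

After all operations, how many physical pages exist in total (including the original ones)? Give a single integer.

Answer: 6

Derivation:
Op 1: fork(P0) -> P1. 2 ppages; refcounts: pp0:2 pp1:2
Op 2: write(P0, v1, 137). refcount(pp1)=2>1 -> COPY to pp2. 3 ppages; refcounts: pp0:2 pp1:1 pp2:1
Op 3: fork(P0) -> P2. 3 ppages; refcounts: pp0:3 pp1:1 pp2:2
Op 4: write(P0, v0, 196). refcount(pp0)=3>1 -> COPY to pp3. 4 ppages; refcounts: pp0:2 pp1:1 pp2:2 pp3:1
Op 5: write(P0, v1, 165). refcount(pp2)=2>1 -> COPY to pp4. 5 ppages; refcounts: pp0:2 pp1:1 pp2:1 pp3:1 pp4:1
Op 6: write(P1, v0, 189). refcount(pp0)=2>1 -> COPY to pp5. 6 ppages; refcounts: pp0:1 pp1:1 pp2:1 pp3:1 pp4:1 pp5:1
Op 7: read(P1, v0) -> 189. No state change.
Op 8: fork(P1) -> P3. 6 ppages; refcounts: pp0:1 pp1:2 pp2:1 pp3:1 pp4:1 pp5:2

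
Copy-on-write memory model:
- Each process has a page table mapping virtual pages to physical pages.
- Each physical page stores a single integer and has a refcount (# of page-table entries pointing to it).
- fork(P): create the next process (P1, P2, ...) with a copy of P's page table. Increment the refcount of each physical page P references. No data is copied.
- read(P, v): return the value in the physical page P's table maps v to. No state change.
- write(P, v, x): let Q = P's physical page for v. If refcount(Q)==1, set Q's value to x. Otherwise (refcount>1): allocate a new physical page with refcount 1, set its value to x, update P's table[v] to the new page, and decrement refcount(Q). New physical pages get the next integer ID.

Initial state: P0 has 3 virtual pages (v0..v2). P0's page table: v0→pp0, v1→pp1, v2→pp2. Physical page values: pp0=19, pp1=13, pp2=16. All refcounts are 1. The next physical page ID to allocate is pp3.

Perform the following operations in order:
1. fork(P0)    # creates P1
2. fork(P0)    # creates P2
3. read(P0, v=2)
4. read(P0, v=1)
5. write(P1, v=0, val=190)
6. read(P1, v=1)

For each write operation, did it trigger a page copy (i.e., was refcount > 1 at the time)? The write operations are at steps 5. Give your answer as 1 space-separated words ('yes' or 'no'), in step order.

Op 1: fork(P0) -> P1. 3 ppages; refcounts: pp0:2 pp1:2 pp2:2
Op 2: fork(P0) -> P2. 3 ppages; refcounts: pp0:3 pp1:3 pp2:3
Op 3: read(P0, v2) -> 16. No state change.
Op 4: read(P0, v1) -> 13. No state change.
Op 5: write(P1, v0, 190). refcount(pp0)=3>1 -> COPY to pp3. 4 ppages; refcounts: pp0:2 pp1:3 pp2:3 pp3:1
Op 6: read(P1, v1) -> 13. No state change.

yes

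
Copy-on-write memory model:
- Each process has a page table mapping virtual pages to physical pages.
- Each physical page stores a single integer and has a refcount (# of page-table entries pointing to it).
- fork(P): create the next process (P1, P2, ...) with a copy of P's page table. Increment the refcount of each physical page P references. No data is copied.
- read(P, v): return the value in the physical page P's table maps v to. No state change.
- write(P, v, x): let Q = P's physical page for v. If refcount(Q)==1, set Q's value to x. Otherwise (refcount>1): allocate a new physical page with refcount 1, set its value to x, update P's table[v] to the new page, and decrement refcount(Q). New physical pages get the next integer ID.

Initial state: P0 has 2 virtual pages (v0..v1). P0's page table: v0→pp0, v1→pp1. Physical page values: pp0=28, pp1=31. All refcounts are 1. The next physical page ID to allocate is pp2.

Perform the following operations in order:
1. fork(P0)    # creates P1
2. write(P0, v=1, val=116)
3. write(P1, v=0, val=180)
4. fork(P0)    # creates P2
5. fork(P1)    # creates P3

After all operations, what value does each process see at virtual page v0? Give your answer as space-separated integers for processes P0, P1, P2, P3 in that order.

Answer: 28 180 28 180

Derivation:
Op 1: fork(P0) -> P1. 2 ppages; refcounts: pp0:2 pp1:2
Op 2: write(P0, v1, 116). refcount(pp1)=2>1 -> COPY to pp2. 3 ppages; refcounts: pp0:2 pp1:1 pp2:1
Op 3: write(P1, v0, 180). refcount(pp0)=2>1 -> COPY to pp3. 4 ppages; refcounts: pp0:1 pp1:1 pp2:1 pp3:1
Op 4: fork(P0) -> P2. 4 ppages; refcounts: pp0:2 pp1:1 pp2:2 pp3:1
Op 5: fork(P1) -> P3. 4 ppages; refcounts: pp0:2 pp1:2 pp2:2 pp3:2
P0: v0 -> pp0 = 28
P1: v0 -> pp3 = 180
P2: v0 -> pp0 = 28
P3: v0 -> pp3 = 180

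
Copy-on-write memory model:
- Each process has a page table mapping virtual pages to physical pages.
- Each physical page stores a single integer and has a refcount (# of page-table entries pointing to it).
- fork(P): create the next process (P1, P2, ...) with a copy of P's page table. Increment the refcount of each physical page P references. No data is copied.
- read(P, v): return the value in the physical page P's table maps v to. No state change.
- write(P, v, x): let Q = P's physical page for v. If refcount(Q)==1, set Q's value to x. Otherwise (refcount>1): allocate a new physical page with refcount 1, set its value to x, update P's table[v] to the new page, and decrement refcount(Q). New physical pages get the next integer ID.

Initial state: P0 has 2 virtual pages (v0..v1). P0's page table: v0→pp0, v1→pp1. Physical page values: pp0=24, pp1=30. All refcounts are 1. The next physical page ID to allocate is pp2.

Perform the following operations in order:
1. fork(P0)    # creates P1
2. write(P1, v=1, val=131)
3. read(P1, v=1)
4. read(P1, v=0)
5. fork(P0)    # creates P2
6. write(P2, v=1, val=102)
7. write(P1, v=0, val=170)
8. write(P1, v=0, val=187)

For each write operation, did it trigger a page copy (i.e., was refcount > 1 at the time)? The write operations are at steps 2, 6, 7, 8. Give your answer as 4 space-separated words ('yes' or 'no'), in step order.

Op 1: fork(P0) -> P1. 2 ppages; refcounts: pp0:2 pp1:2
Op 2: write(P1, v1, 131). refcount(pp1)=2>1 -> COPY to pp2. 3 ppages; refcounts: pp0:2 pp1:1 pp2:1
Op 3: read(P1, v1) -> 131. No state change.
Op 4: read(P1, v0) -> 24. No state change.
Op 5: fork(P0) -> P2. 3 ppages; refcounts: pp0:3 pp1:2 pp2:1
Op 6: write(P2, v1, 102). refcount(pp1)=2>1 -> COPY to pp3. 4 ppages; refcounts: pp0:3 pp1:1 pp2:1 pp3:1
Op 7: write(P1, v0, 170). refcount(pp0)=3>1 -> COPY to pp4. 5 ppages; refcounts: pp0:2 pp1:1 pp2:1 pp3:1 pp4:1
Op 8: write(P1, v0, 187). refcount(pp4)=1 -> write in place. 5 ppages; refcounts: pp0:2 pp1:1 pp2:1 pp3:1 pp4:1

yes yes yes no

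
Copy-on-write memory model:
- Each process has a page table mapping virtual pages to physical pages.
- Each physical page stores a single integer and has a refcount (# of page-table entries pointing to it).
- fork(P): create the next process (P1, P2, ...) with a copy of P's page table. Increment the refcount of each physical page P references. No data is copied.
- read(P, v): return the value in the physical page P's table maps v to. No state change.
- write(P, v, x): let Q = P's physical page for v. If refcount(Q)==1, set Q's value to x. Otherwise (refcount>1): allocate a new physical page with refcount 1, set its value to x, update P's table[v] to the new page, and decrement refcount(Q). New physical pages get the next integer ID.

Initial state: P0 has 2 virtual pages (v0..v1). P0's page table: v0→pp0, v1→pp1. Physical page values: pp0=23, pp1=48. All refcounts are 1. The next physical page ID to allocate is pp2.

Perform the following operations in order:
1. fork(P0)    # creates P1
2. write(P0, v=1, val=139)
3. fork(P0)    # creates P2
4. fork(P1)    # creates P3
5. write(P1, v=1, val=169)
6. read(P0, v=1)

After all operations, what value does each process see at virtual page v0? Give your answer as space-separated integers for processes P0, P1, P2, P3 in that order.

Op 1: fork(P0) -> P1. 2 ppages; refcounts: pp0:2 pp1:2
Op 2: write(P0, v1, 139). refcount(pp1)=2>1 -> COPY to pp2. 3 ppages; refcounts: pp0:2 pp1:1 pp2:1
Op 3: fork(P0) -> P2. 3 ppages; refcounts: pp0:3 pp1:1 pp2:2
Op 4: fork(P1) -> P3. 3 ppages; refcounts: pp0:4 pp1:2 pp2:2
Op 5: write(P1, v1, 169). refcount(pp1)=2>1 -> COPY to pp3. 4 ppages; refcounts: pp0:4 pp1:1 pp2:2 pp3:1
Op 6: read(P0, v1) -> 139. No state change.
P0: v0 -> pp0 = 23
P1: v0 -> pp0 = 23
P2: v0 -> pp0 = 23
P3: v0 -> pp0 = 23

Answer: 23 23 23 23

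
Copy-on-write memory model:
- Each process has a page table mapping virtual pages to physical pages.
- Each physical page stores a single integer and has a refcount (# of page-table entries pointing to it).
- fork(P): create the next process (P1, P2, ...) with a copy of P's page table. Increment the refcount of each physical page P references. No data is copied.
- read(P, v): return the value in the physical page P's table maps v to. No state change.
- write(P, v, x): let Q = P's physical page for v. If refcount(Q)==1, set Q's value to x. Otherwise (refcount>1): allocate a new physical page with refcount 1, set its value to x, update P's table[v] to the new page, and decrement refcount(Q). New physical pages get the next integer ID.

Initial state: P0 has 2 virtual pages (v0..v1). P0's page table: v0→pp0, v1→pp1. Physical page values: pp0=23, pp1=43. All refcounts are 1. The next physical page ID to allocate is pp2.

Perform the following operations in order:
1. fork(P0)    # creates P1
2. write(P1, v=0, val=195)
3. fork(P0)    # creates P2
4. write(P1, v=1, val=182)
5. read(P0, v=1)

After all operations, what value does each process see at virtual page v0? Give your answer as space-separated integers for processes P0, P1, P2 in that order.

Answer: 23 195 23

Derivation:
Op 1: fork(P0) -> P1. 2 ppages; refcounts: pp0:2 pp1:2
Op 2: write(P1, v0, 195). refcount(pp0)=2>1 -> COPY to pp2. 3 ppages; refcounts: pp0:1 pp1:2 pp2:1
Op 3: fork(P0) -> P2. 3 ppages; refcounts: pp0:2 pp1:3 pp2:1
Op 4: write(P1, v1, 182). refcount(pp1)=3>1 -> COPY to pp3. 4 ppages; refcounts: pp0:2 pp1:2 pp2:1 pp3:1
Op 5: read(P0, v1) -> 43. No state change.
P0: v0 -> pp0 = 23
P1: v0 -> pp2 = 195
P2: v0 -> pp0 = 23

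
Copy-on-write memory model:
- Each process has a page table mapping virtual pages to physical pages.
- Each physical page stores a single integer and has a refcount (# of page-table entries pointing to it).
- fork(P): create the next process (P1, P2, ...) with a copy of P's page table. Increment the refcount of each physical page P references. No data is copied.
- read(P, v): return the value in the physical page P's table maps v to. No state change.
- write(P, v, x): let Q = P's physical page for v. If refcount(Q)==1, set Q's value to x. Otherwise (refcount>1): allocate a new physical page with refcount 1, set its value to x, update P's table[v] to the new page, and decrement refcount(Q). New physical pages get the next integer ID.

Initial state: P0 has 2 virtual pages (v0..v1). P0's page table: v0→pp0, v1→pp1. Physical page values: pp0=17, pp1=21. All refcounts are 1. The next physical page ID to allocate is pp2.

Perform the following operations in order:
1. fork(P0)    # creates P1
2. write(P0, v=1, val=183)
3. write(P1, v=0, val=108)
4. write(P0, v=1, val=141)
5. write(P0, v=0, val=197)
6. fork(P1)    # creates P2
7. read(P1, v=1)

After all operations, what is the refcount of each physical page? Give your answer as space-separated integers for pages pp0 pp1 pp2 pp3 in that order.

Answer: 1 2 1 2

Derivation:
Op 1: fork(P0) -> P1. 2 ppages; refcounts: pp0:2 pp1:2
Op 2: write(P0, v1, 183). refcount(pp1)=2>1 -> COPY to pp2. 3 ppages; refcounts: pp0:2 pp1:1 pp2:1
Op 3: write(P1, v0, 108). refcount(pp0)=2>1 -> COPY to pp3. 4 ppages; refcounts: pp0:1 pp1:1 pp2:1 pp3:1
Op 4: write(P0, v1, 141). refcount(pp2)=1 -> write in place. 4 ppages; refcounts: pp0:1 pp1:1 pp2:1 pp3:1
Op 5: write(P0, v0, 197). refcount(pp0)=1 -> write in place. 4 ppages; refcounts: pp0:1 pp1:1 pp2:1 pp3:1
Op 6: fork(P1) -> P2. 4 ppages; refcounts: pp0:1 pp1:2 pp2:1 pp3:2
Op 7: read(P1, v1) -> 21. No state change.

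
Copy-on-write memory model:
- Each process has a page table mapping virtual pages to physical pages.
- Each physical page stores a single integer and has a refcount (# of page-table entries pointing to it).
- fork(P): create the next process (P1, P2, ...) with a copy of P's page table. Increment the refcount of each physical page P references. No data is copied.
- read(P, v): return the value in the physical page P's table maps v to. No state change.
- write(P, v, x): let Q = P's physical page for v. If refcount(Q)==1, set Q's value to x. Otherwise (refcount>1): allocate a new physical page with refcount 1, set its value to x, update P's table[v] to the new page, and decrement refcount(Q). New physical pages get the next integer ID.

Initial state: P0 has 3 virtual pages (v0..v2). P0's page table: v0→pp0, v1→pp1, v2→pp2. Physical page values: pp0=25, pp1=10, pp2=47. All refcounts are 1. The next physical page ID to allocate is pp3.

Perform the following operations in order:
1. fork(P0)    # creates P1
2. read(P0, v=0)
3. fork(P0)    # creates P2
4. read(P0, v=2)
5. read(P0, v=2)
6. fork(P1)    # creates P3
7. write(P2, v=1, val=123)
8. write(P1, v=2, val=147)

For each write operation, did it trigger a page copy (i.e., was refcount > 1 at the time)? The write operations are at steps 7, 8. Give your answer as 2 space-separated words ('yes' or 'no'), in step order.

Op 1: fork(P0) -> P1. 3 ppages; refcounts: pp0:2 pp1:2 pp2:2
Op 2: read(P0, v0) -> 25. No state change.
Op 3: fork(P0) -> P2. 3 ppages; refcounts: pp0:3 pp1:3 pp2:3
Op 4: read(P0, v2) -> 47. No state change.
Op 5: read(P0, v2) -> 47. No state change.
Op 6: fork(P1) -> P3. 3 ppages; refcounts: pp0:4 pp1:4 pp2:4
Op 7: write(P2, v1, 123). refcount(pp1)=4>1 -> COPY to pp3. 4 ppages; refcounts: pp0:4 pp1:3 pp2:4 pp3:1
Op 8: write(P1, v2, 147). refcount(pp2)=4>1 -> COPY to pp4. 5 ppages; refcounts: pp0:4 pp1:3 pp2:3 pp3:1 pp4:1

yes yes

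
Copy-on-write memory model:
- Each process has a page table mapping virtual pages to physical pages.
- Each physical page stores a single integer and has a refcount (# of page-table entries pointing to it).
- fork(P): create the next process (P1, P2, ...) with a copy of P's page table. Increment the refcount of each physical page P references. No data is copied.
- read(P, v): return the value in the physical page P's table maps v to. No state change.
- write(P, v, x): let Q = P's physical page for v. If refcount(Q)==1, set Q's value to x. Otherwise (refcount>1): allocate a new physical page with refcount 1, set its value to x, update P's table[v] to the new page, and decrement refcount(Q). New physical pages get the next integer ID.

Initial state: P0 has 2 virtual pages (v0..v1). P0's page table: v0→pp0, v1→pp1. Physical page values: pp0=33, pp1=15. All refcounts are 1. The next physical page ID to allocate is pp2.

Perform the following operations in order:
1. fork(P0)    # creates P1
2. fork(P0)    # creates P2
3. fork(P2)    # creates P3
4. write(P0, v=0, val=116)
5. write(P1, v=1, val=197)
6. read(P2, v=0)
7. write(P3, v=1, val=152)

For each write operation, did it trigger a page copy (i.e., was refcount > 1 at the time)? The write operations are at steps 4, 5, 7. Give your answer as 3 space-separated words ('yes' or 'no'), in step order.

Op 1: fork(P0) -> P1. 2 ppages; refcounts: pp0:2 pp1:2
Op 2: fork(P0) -> P2. 2 ppages; refcounts: pp0:3 pp1:3
Op 3: fork(P2) -> P3. 2 ppages; refcounts: pp0:4 pp1:4
Op 4: write(P0, v0, 116). refcount(pp0)=4>1 -> COPY to pp2. 3 ppages; refcounts: pp0:3 pp1:4 pp2:1
Op 5: write(P1, v1, 197). refcount(pp1)=4>1 -> COPY to pp3. 4 ppages; refcounts: pp0:3 pp1:3 pp2:1 pp3:1
Op 6: read(P2, v0) -> 33. No state change.
Op 7: write(P3, v1, 152). refcount(pp1)=3>1 -> COPY to pp4. 5 ppages; refcounts: pp0:3 pp1:2 pp2:1 pp3:1 pp4:1

yes yes yes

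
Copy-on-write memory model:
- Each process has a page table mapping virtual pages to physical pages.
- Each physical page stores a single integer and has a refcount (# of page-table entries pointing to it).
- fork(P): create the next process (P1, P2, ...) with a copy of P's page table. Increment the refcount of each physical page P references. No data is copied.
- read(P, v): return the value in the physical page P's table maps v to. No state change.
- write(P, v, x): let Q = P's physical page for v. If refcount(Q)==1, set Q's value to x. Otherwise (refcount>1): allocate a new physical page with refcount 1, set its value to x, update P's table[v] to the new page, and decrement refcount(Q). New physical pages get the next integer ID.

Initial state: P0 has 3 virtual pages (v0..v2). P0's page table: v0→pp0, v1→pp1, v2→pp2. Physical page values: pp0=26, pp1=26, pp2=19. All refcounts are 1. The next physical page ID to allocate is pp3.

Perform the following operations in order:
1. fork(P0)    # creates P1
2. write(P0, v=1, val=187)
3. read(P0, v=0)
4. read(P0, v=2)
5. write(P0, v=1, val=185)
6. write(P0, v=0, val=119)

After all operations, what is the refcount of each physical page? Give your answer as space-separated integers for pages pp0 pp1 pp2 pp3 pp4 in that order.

Answer: 1 1 2 1 1

Derivation:
Op 1: fork(P0) -> P1. 3 ppages; refcounts: pp0:2 pp1:2 pp2:2
Op 2: write(P0, v1, 187). refcount(pp1)=2>1 -> COPY to pp3. 4 ppages; refcounts: pp0:2 pp1:1 pp2:2 pp3:1
Op 3: read(P0, v0) -> 26. No state change.
Op 4: read(P0, v2) -> 19. No state change.
Op 5: write(P0, v1, 185). refcount(pp3)=1 -> write in place. 4 ppages; refcounts: pp0:2 pp1:1 pp2:2 pp3:1
Op 6: write(P0, v0, 119). refcount(pp0)=2>1 -> COPY to pp4. 5 ppages; refcounts: pp0:1 pp1:1 pp2:2 pp3:1 pp4:1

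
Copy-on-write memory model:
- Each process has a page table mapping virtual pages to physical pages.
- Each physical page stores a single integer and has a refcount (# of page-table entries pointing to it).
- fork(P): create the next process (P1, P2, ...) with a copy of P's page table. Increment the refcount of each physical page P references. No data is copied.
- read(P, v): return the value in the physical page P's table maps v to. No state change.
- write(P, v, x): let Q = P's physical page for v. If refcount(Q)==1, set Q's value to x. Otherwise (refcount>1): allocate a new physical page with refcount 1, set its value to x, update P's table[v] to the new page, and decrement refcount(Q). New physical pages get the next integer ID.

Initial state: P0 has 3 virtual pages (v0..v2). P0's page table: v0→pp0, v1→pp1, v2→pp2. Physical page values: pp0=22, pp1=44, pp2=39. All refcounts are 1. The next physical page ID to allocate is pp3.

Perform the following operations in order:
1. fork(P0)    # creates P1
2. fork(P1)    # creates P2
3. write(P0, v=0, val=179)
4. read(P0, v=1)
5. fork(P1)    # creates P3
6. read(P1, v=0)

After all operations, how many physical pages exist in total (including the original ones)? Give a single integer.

Op 1: fork(P0) -> P1. 3 ppages; refcounts: pp0:2 pp1:2 pp2:2
Op 2: fork(P1) -> P2. 3 ppages; refcounts: pp0:3 pp1:3 pp2:3
Op 3: write(P0, v0, 179). refcount(pp0)=3>1 -> COPY to pp3. 4 ppages; refcounts: pp0:2 pp1:3 pp2:3 pp3:1
Op 4: read(P0, v1) -> 44. No state change.
Op 5: fork(P1) -> P3. 4 ppages; refcounts: pp0:3 pp1:4 pp2:4 pp3:1
Op 6: read(P1, v0) -> 22. No state change.

Answer: 4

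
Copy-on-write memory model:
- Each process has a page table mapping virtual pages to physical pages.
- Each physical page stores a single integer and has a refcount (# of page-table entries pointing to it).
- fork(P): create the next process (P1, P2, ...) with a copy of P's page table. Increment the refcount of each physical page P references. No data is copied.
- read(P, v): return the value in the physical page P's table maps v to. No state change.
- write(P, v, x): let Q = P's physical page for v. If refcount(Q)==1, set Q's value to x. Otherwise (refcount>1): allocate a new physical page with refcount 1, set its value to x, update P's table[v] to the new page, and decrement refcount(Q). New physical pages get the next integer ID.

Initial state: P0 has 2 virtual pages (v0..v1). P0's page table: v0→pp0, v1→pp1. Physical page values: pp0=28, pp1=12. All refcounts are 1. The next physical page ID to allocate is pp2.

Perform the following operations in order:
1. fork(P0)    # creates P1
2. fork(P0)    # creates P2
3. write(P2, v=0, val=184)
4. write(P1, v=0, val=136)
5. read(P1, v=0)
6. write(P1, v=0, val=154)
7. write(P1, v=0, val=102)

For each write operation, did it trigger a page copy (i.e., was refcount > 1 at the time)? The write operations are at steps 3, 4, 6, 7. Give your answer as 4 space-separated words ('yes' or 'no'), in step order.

Op 1: fork(P0) -> P1. 2 ppages; refcounts: pp0:2 pp1:2
Op 2: fork(P0) -> P2. 2 ppages; refcounts: pp0:3 pp1:3
Op 3: write(P2, v0, 184). refcount(pp0)=3>1 -> COPY to pp2. 3 ppages; refcounts: pp0:2 pp1:3 pp2:1
Op 4: write(P1, v0, 136). refcount(pp0)=2>1 -> COPY to pp3. 4 ppages; refcounts: pp0:1 pp1:3 pp2:1 pp3:1
Op 5: read(P1, v0) -> 136. No state change.
Op 6: write(P1, v0, 154). refcount(pp3)=1 -> write in place. 4 ppages; refcounts: pp0:1 pp1:3 pp2:1 pp3:1
Op 7: write(P1, v0, 102). refcount(pp3)=1 -> write in place. 4 ppages; refcounts: pp0:1 pp1:3 pp2:1 pp3:1

yes yes no no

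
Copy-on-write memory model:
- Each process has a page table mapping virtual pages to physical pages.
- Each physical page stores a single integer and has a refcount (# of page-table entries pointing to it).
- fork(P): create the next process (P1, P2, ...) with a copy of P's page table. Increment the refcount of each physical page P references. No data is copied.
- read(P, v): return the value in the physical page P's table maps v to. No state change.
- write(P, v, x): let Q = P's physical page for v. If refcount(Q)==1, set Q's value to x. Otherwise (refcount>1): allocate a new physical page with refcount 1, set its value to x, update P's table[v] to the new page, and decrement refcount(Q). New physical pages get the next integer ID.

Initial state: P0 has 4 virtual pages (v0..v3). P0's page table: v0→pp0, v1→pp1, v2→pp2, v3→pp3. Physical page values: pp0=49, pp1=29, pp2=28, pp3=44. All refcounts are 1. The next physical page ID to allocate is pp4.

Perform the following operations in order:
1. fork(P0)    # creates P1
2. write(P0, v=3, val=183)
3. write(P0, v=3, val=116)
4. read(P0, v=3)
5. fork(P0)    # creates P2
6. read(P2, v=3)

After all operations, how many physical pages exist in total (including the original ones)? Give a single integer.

Op 1: fork(P0) -> P1. 4 ppages; refcounts: pp0:2 pp1:2 pp2:2 pp3:2
Op 2: write(P0, v3, 183). refcount(pp3)=2>1 -> COPY to pp4. 5 ppages; refcounts: pp0:2 pp1:2 pp2:2 pp3:1 pp4:1
Op 3: write(P0, v3, 116). refcount(pp4)=1 -> write in place. 5 ppages; refcounts: pp0:2 pp1:2 pp2:2 pp3:1 pp4:1
Op 4: read(P0, v3) -> 116. No state change.
Op 5: fork(P0) -> P2. 5 ppages; refcounts: pp0:3 pp1:3 pp2:3 pp3:1 pp4:2
Op 6: read(P2, v3) -> 116. No state change.

Answer: 5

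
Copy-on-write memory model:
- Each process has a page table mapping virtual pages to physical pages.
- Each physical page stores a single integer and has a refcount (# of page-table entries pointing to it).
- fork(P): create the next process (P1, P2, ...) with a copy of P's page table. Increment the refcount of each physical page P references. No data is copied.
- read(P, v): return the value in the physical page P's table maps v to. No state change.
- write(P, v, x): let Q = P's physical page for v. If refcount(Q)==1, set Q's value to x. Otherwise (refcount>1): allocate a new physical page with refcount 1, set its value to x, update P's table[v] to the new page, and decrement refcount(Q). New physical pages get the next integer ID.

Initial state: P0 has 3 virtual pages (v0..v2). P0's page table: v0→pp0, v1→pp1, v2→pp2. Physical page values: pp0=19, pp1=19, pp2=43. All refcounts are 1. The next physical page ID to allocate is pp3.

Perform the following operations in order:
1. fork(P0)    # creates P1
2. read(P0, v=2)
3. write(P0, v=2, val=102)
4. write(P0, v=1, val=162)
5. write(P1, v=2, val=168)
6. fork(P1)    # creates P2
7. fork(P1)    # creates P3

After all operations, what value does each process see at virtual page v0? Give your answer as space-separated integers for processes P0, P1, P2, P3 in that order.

Answer: 19 19 19 19

Derivation:
Op 1: fork(P0) -> P1. 3 ppages; refcounts: pp0:2 pp1:2 pp2:2
Op 2: read(P0, v2) -> 43. No state change.
Op 3: write(P0, v2, 102). refcount(pp2)=2>1 -> COPY to pp3. 4 ppages; refcounts: pp0:2 pp1:2 pp2:1 pp3:1
Op 4: write(P0, v1, 162). refcount(pp1)=2>1 -> COPY to pp4. 5 ppages; refcounts: pp0:2 pp1:1 pp2:1 pp3:1 pp4:1
Op 5: write(P1, v2, 168). refcount(pp2)=1 -> write in place. 5 ppages; refcounts: pp0:2 pp1:1 pp2:1 pp3:1 pp4:1
Op 6: fork(P1) -> P2. 5 ppages; refcounts: pp0:3 pp1:2 pp2:2 pp3:1 pp4:1
Op 7: fork(P1) -> P3. 5 ppages; refcounts: pp0:4 pp1:3 pp2:3 pp3:1 pp4:1
P0: v0 -> pp0 = 19
P1: v0 -> pp0 = 19
P2: v0 -> pp0 = 19
P3: v0 -> pp0 = 19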